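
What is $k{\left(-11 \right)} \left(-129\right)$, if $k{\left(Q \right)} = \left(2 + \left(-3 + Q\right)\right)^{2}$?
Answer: $-18576$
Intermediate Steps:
$k{\left(Q \right)} = \left(-1 + Q\right)^{2}$
$k{\left(-11 \right)} \left(-129\right) = \left(-1 - 11\right)^{2} \left(-129\right) = \left(-12\right)^{2} \left(-129\right) = 144 \left(-129\right) = -18576$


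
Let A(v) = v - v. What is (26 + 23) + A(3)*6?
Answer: 49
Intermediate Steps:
A(v) = 0
(26 + 23) + A(3)*6 = (26 + 23) + 0*6 = 49 + 0 = 49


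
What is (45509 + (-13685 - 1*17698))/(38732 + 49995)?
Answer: 14126/88727 ≈ 0.15921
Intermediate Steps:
(45509 + (-13685 - 1*17698))/(38732 + 49995) = (45509 + (-13685 - 17698))/88727 = (45509 - 31383)*(1/88727) = 14126*(1/88727) = 14126/88727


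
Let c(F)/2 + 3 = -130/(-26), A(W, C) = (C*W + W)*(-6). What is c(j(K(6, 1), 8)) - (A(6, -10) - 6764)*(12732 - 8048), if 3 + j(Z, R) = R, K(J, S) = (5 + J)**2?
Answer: 30164964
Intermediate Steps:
A(W, C) = -6*W - 6*C*W (A(W, C) = (W + C*W)*(-6) = -6*W - 6*C*W)
j(Z, R) = -3 + R
c(F) = 4 (c(F) = -6 + 2*(-130/(-26)) = -6 + 2*(-130*(-1/26)) = -6 + 2*5 = -6 + 10 = 4)
c(j(K(6, 1), 8)) - (A(6, -10) - 6764)*(12732 - 8048) = 4 - (-6*6*(1 - 10) - 6764)*(12732 - 8048) = 4 - (-6*6*(-9) - 6764)*4684 = 4 - (324 - 6764)*4684 = 4 - (-6440)*4684 = 4 - 1*(-30164960) = 4 + 30164960 = 30164964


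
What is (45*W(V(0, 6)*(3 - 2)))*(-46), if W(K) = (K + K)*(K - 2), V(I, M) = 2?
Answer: 0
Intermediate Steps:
W(K) = 2*K*(-2 + K) (W(K) = (2*K)*(-2 + K) = 2*K*(-2 + K))
(45*W(V(0, 6)*(3 - 2)))*(-46) = (45*(2*(2*(3 - 2))*(-2 + 2*(3 - 2))))*(-46) = (45*(2*(2*1)*(-2 + 2*1)))*(-46) = (45*(2*2*(-2 + 2)))*(-46) = (45*(2*2*0))*(-46) = (45*0)*(-46) = 0*(-46) = 0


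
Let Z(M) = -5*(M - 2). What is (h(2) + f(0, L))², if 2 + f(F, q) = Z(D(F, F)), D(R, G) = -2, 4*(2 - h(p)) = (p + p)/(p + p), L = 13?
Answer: 6241/16 ≈ 390.06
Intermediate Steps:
h(p) = 7/4 (h(p) = 2 - (p + p)/(4*(p + p)) = 2 - 2*p/(4*(2*p)) = 2 - 2*p*1/(2*p)/4 = 2 - ¼*1 = 2 - ¼ = 7/4)
Z(M) = 10 - 5*M (Z(M) = -5*(-2 + M) = 10 - 5*M)
f(F, q) = 18 (f(F, q) = -2 + (10 - 5*(-2)) = -2 + (10 + 10) = -2 + 20 = 18)
(h(2) + f(0, L))² = (7/4 + 18)² = (79/4)² = 6241/16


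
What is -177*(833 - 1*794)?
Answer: -6903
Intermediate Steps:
-177*(833 - 1*794) = -177*(833 - 794) = -177*39 = -6903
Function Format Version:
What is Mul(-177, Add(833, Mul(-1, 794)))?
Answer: -6903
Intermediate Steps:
Mul(-177, Add(833, Mul(-1, 794))) = Mul(-177, Add(833, -794)) = Mul(-177, 39) = -6903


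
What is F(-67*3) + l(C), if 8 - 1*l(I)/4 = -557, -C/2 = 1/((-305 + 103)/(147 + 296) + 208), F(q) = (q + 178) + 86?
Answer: 2323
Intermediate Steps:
F(q) = 264 + q (F(q) = (178 + q) + 86 = 264 + q)
C = -443/45971 (C = -2/((-305 + 103)/(147 + 296) + 208) = -2/(-202/443 + 208) = -2/91942/443 = -2*443/91942 = -443/45971 ≈ -0.0096365)
l(I) = 2260 (l(I) = 32 - 4*(-557) = 32 + 2228 = 2260)
F(-67*3) + l(C) = (264 - 67*3) + 2260 = (264 - 201) + 2260 = 63 + 2260 = 2323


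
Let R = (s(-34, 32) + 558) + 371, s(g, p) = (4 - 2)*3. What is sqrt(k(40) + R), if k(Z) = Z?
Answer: 5*sqrt(39) ≈ 31.225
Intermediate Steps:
s(g, p) = 6 (s(g, p) = 2*3 = 6)
R = 935 (R = (6 + 558) + 371 = 564 + 371 = 935)
sqrt(k(40) + R) = sqrt(40 + 935) = sqrt(975) = 5*sqrt(39)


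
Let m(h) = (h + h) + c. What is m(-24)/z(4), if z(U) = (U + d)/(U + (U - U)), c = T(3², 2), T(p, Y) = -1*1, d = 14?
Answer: -98/9 ≈ -10.889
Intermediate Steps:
T(p, Y) = -1
c = -1
m(h) = -1 + 2*h (m(h) = (h + h) - 1 = 2*h - 1 = -1 + 2*h)
z(U) = (14 + U)/U (z(U) = (U + 14)/(U + (U - U)) = (14 + U)/(U + 0) = (14 + U)/U)
m(-24)/z(4) = (-1 + 2*(-24))/(((14 + 4)/4)) = (-1 - 48)/(((¼)*18)) = -49/9/2 = -49*2/9 = -98/9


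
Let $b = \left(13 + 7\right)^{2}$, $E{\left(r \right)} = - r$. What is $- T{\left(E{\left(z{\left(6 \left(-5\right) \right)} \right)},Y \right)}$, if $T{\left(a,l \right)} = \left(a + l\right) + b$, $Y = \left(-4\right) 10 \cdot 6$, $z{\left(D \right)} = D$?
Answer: $-190$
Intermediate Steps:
$Y = -240$ ($Y = \left(-40\right) 6 = -240$)
$b = 400$ ($b = 20^{2} = 400$)
$T{\left(a,l \right)} = 400 + a + l$ ($T{\left(a,l \right)} = \left(a + l\right) + 400 = 400 + a + l$)
$- T{\left(E{\left(z{\left(6 \left(-5\right) \right)} \right)},Y \right)} = - (400 - 6 \left(-5\right) - 240) = - (400 - -30 - 240) = - (400 + 30 - 240) = \left(-1\right) 190 = -190$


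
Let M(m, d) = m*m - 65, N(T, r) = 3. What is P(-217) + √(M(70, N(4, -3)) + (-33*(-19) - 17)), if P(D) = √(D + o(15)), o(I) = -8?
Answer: 15*I + 33*√5 ≈ 73.79 + 15.0*I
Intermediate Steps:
P(D) = √(-8 + D) (P(D) = √(D - 8) = √(-8 + D))
M(m, d) = -65 + m² (M(m, d) = m² - 65 = -65 + m²)
P(-217) + √(M(70, N(4, -3)) + (-33*(-19) - 17)) = √(-8 - 217) + √((-65 + 70²) + (-33*(-19) - 17)) = √(-225) + √((-65 + 4900) + (627 - 17)) = 15*I + √(4835 + 610) = 15*I + √5445 = 15*I + 33*√5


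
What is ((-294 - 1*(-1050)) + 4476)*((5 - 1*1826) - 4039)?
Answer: -30659520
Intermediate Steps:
((-294 - 1*(-1050)) + 4476)*((5 - 1*1826) - 4039) = ((-294 + 1050) + 4476)*((5 - 1826) - 4039) = (756 + 4476)*(-1821 - 4039) = 5232*(-5860) = -30659520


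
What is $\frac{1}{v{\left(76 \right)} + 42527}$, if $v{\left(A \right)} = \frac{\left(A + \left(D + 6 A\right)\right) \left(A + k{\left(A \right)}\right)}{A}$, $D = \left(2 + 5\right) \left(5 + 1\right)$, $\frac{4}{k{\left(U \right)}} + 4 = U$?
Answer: $\frac{684}{29481371} \approx 2.3201 \cdot 10^{-5}$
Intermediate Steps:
$k{\left(U \right)} = \frac{4}{-4 + U}$
$D = 42$ ($D = 7 \cdot 6 = 42$)
$v{\left(A \right)} = \frac{\left(42 + 7 A\right) \left(A + \frac{4}{-4 + A}\right)}{A}$ ($v{\left(A \right)} = \frac{\left(A + \left(42 + 6 A\right)\right) \left(A + \frac{4}{-4 + A}\right)}{A} = \frac{\left(42 + 7 A\right) \left(A + \frac{4}{-4 + A}\right)}{A}$)
$\frac{1}{v{\left(76 \right)} + 42527} = \frac{1}{\frac{7 \left(24 + 76^{3} - 1520 + 2 \cdot 76^{2}\right)}{76 \left(-4 + 76\right)} + 42527} = \frac{1}{7 \cdot \frac{1}{76} \cdot \frac{1}{72} \left(24 + 438976 - 1520 + 2 \cdot 5776\right) + 42527} = \frac{1}{7 \cdot \frac{1}{76} \cdot \frac{1}{72} \left(24 + 438976 - 1520 + 11552\right) + 42527} = \frac{1}{7 \cdot \frac{1}{76} \cdot \frac{1}{72} \cdot 449032 + 42527} = \frac{1}{\frac{392903}{684} + 42527} = \frac{1}{\frac{29481371}{684}} = \frac{684}{29481371}$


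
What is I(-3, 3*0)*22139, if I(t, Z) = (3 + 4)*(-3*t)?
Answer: 1394757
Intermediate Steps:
I(t, Z) = -21*t (I(t, Z) = 7*(-3*t) = -21*t)
I(-3, 3*0)*22139 = -21*(-3)*22139 = 63*22139 = 1394757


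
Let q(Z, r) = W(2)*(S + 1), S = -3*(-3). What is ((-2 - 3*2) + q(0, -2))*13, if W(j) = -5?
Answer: -754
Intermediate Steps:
S = 9
q(Z, r) = -50 (q(Z, r) = -5*(9 + 1) = -5*10 = -50)
((-2 - 3*2) + q(0, -2))*13 = ((-2 - 3*2) - 50)*13 = ((-2 - 6) - 50)*13 = (-8 - 50)*13 = -58*13 = -754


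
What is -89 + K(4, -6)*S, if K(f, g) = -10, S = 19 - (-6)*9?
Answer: -819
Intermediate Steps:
S = 73 (S = 19 - 1*(-54) = 19 + 54 = 73)
-89 + K(4, -6)*S = -89 - 10*73 = -89 - 730 = -819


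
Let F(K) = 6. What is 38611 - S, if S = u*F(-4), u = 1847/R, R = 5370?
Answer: 34554998/895 ≈ 38609.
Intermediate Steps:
u = 1847/5370 ≈ 0.34395
S = 1847/895 (S = (1847/5370)*6 = 1847/895 ≈ 2.0637)
38611 - S = 38611 - 1*1847/895 = 38611 - 1847/895 = 34554998/895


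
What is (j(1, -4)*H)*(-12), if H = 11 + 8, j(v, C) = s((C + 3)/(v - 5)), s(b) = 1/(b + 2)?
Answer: -304/3 ≈ -101.33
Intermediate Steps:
s(b) = 1/(2 + b)
j(v, C) = 1/(2 + (3 + C)/(-5 + v)) (j(v, C) = 1/(2 + (C + 3)/(v - 5)) = 1/(2 + (3 + C)/(-5 + v)))
H = 19
(j(1, -4)*H)*(-12) = (((-5 + 1)/(-7 - 4 + 2*1))*19)*(-12) = ((-4/(-7 - 4 + 2))*19)*(-12) = ((-4/(-9))*19)*(-12) = (-⅑*(-4)*19)*(-12) = ((4/9)*19)*(-12) = (76/9)*(-12) = -304/3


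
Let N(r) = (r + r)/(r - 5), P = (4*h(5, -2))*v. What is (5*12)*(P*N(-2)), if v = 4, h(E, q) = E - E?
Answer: 0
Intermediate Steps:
h(E, q) = 0
P = 0 (P = (4*0)*4 = 0*4 = 0)
N(r) = 2*r/(-5 + r) (N(r) = (2*r)/(-5 + r) = 2*r/(-5 + r))
(5*12)*(P*N(-2)) = (5*12)*(0*(2*(-2)/(-5 - 2))) = 60*(0*(2*(-2)/(-7))) = 60*(0*(2*(-2)*(-1/7))) = 60*(0*(4/7)) = 60*0 = 0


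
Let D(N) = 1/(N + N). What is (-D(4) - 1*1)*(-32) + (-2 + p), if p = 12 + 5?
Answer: 51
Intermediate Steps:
p = 17
D(N) = 1/(2*N)
(-D(4) - 1*1)*(-32) + (-2 + p) = (-1/(2*4) - 1*1)*(-32) + (-2 + 17) = (-1/(2*4) - 1)*(-32) + 15 = (-1*1/8 - 1)*(-32) + 15 = (-1/8 - 1)*(-32) + 15 = -9/8*(-32) + 15 = 36 + 15 = 51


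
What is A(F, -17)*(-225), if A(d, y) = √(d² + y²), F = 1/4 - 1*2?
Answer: -225*√4673/4 ≈ -3845.2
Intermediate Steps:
F = -7/4 (F = ¼ - 2 = -7/4 ≈ -1.7500)
A(F, -17)*(-225) = √((-7/4)² + (-17)²)*(-225) = √(49/16 + 289)*(-225) = √(4673/16)*(-225) = (√4673/4)*(-225) = -225*√4673/4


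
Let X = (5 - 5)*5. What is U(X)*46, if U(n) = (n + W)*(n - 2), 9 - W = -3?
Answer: -1104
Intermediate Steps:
W = 12 (W = 9 - 1*(-3) = 9 + 3 = 12)
X = 0 (X = 0*5 = 0)
U(n) = (-2 + n)*(12 + n) (U(n) = (n + 12)*(n - 2) = (12 + n)*(-2 + n) = (-2 + n)*(12 + n))
U(X)*46 = (-24 + 0² + 10*0)*46 = (-24 + 0 + 0)*46 = -24*46 = -1104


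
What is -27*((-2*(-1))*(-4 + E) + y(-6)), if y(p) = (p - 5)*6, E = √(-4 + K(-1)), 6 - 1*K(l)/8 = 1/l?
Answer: 1998 - 108*√13 ≈ 1608.6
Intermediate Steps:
K(l) = 48 - 8/l
E = 2*√13 (E = √(-4 + (48 - 8/(-1))) = √(-4 + (48 - 8*(-1))) = √(-4 + (48 + 8)) = √(-4 + 56) = √52 = 2*√13 ≈ 7.2111)
y(p) = -30 + 6*p (y(p) = (-5 + p)*6 = -30 + 6*p)
-27*((-2*(-1))*(-4 + E) + y(-6)) = -27*((-2*(-1))*(-4 + 2*√13) + (-30 + 6*(-6))) = -27*(2*(-4 + 2*√13) + (-30 - 36)) = -27*((-8 + 4*√13) - 66) = -27*(-74 + 4*√13) = 1998 - 108*√13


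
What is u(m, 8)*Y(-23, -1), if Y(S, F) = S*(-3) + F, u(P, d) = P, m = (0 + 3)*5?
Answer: 1020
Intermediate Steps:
m = 15 (m = 3*5 = 15)
Y(S, F) = F - 3*S (Y(S, F) = -3*S + F = F - 3*S)
u(m, 8)*Y(-23, -1) = 15*(-1 - 3*(-23)) = 15*(-1 + 69) = 15*68 = 1020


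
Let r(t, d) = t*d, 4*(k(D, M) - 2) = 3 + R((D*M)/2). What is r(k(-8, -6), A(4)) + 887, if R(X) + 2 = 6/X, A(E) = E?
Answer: 3585/4 ≈ 896.25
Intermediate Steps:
R(X) = -2 + 6/X
k(D, M) = 9/4 + 3/(D*M) (k(D, M) = 2 + (3 + (-2 + 6/(((D*M)/2))))/4 = 2 + (3 + (-2 + 6/(((D*M)*(1/2)))))/4 = 2 + (3 + (-2 + 6/((D*M/2))))/4 = 2 + (3 + (-2 + 6*(2/(D*M))))/4 = 2 + (3 + (-2 + 12/(D*M)))/4 = 2 + (1 + 12/(D*M))/4 = 2 + (1/4 + 3/(D*M)) = 9/4 + 3/(D*M))
r(t, d) = d*t
r(k(-8, -6), A(4)) + 887 = 4*(9/4 + 3/(-8*(-6))) + 887 = 4*(9/4 + 3*(-1/8)*(-1/6)) + 887 = 4*(9/4 + 1/16) + 887 = 4*(37/16) + 887 = 37/4 + 887 = 3585/4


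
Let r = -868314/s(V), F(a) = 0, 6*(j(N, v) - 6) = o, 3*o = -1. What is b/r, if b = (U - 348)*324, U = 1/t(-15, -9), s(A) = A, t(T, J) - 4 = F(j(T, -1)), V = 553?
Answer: 20769021/289438 ≈ 71.756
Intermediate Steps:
o = -⅓ (o = (⅓)*(-1) = -⅓ ≈ -0.33333)
j(N, v) = 107/18 (j(N, v) = 6 + (⅙)*(-⅓) = 6 - 1/18 = 107/18)
t(T, J) = 4 (t(T, J) = 4 + 0 = 4)
U = ¼ (U = 1/4 = ¼ ≈ 0.25000)
b = -112671 (b = (¼ - 348)*324 = -1391/4*324 = -112671)
r = -868314/553 ≈ -1570.2
b/r = -112671/(-868314/553) = -112671*(-553/868314) = 20769021/289438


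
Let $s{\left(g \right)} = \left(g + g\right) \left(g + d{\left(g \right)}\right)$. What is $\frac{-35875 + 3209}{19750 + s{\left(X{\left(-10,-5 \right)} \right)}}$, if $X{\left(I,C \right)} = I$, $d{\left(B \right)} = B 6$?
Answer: $- \frac{16333}{10575} \approx -1.5445$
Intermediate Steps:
$d{\left(B \right)} = 6 B$
$s{\left(g \right)} = 14 g^{2}$ ($s{\left(g \right)} = \left(g + g\right) \left(g + 6 g\right) = 2 g 7 g = 14 g^{2}$)
$\frac{-35875 + 3209}{19750 + s{\left(X{\left(-10,-5 \right)} \right)}} = \frac{-35875 + 3209}{19750 + 14 \left(-10\right)^{2}} = - \frac{32666}{19750 + 14 \cdot 100} = - \frac{32666}{19750 + 1400} = - \frac{32666}{21150} = \left(-32666\right) \frac{1}{21150} = - \frac{16333}{10575}$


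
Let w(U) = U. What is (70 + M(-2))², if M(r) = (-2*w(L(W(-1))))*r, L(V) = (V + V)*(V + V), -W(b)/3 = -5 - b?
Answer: 5635876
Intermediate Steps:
W(b) = 15 + 3*b (W(b) = -3*(-5 - b) = 15 + 3*b)
L(V) = 4*V² (L(V) = (2*V)*(2*V) = 4*V²)
M(r) = -1152*r (M(r) = (-8*(15 + 3*(-1))²)*r = (-8*(15 - 3)²)*r = (-8*12²)*r = (-8*144)*r = (-2*576)*r = -1152*r)
(70 + M(-2))² = (70 - 1152*(-2))² = (70 + 2304)² = 2374² = 5635876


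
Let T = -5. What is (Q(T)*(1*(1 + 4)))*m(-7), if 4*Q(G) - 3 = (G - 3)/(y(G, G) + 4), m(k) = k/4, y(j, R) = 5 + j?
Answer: -35/16 ≈ -2.1875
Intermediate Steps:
m(k) = k/4 (m(k) = k*(¼) = k/4)
Q(G) = ¾ + (-3 + G)/(4*(9 + G)) (Q(G) = ¾ + ((G - 3)/((5 + G) + 4))/4 = ¾ + ((-3 + G)/(9 + G))/4 = ¾ + (-3 + G)/(4*(9 + G)))
(Q(T)*(1*(1 + 4)))*m(-7) = (((6 - 5)/(9 - 5))*(1*(1 + 4)))*((¼)*(-7)) = ((1/4)*(1*5))*(-7/4) = (((¼)*1)*5)*(-7/4) = ((¼)*5)*(-7/4) = (5/4)*(-7/4) = -35/16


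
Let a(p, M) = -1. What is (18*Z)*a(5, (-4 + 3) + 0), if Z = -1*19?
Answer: 342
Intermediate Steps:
Z = -19
(18*Z)*a(5, (-4 + 3) + 0) = (18*(-19))*(-1) = -342*(-1) = 342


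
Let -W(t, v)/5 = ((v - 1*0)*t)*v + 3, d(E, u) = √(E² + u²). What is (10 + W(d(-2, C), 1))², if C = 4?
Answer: 525 + 100*√5 ≈ 748.61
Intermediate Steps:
W(t, v) = -15 - 5*t*v² (W(t, v) = -5*(((v - 1*0)*t)*v + 3) = -5*(((v + 0)*t)*v + 3) = -5*((v*t)*v + 3) = -5*((t*v)*v + 3) = -5*(t*v² + 3) = -5*(3 + t*v²) = -15 - 5*t*v²)
(10 + W(d(-2, C), 1))² = (10 + (-15 - 5*√((-2)² + 4²)*1²))² = (10 + (-15 - 5*√(4 + 16)*1))² = (10 + (-15 - 5*√20*1))² = (10 + (-15 - 5*2*√5*1))² = (10 + (-15 - 10*√5))² = (-5 - 10*√5)²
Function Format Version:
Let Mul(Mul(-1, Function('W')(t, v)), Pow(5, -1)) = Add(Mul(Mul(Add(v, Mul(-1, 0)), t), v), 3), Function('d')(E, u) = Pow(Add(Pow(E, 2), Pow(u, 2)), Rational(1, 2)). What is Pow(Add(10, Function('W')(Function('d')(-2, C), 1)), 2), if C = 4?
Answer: Add(525, Mul(100, Pow(5, Rational(1, 2)))) ≈ 748.61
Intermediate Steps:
Function('W')(t, v) = Add(-15, Mul(-5, t, Pow(v, 2))) (Function('W')(t, v) = Mul(-5, Add(Mul(Mul(Add(v, Mul(-1, 0)), t), v), 3)) = Mul(-5, Add(Mul(Mul(Add(v, 0), t), v), 3)) = Mul(-5, Add(Mul(Mul(v, t), v), 3)) = Mul(-5, Add(Mul(Mul(t, v), v), 3)) = Mul(-5, Add(Mul(t, Pow(v, 2)), 3)) = Mul(-5, Add(3, Mul(t, Pow(v, 2)))) = Add(-15, Mul(-5, t, Pow(v, 2))))
Pow(Add(10, Function('W')(Function('d')(-2, C), 1)), 2) = Pow(Add(10, Add(-15, Mul(-5, Pow(Add(Pow(-2, 2), Pow(4, 2)), Rational(1, 2)), Pow(1, 2)))), 2) = Pow(Add(10, Add(-15, Mul(-5, Pow(Add(4, 16), Rational(1, 2)), 1))), 2) = Pow(Add(10, Add(-15, Mul(-5, Pow(20, Rational(1, 2)), 1))), 2) = Pow(Add(10, Add(-15, Mul(-5, Mul(2, Pow(5, Rational(1, 2))), 1))), 2) = Pow(Add(10, Add(-15, Mul(-10, Pow(5, Rational(1, 2))))), 2) = Pow(Add(-5, Mul(-10, Pow(5, Rational(1, 2)))), 2)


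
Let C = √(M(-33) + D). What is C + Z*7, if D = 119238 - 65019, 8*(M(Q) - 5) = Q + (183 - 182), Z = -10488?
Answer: -73416 + 2*√13555 ≈ -73183.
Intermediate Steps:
M(Q) = 41/8 + Q/8 (M(Q) = 5 + (Q + (183 - 182))/8 = 5 + (Q + 1)/8 = 5 + (1 + Q)/8 = 5 + (⅛ + Q/8) = 41/8 + Q/8)
D = 54219
C = 2*√13555 (C = √((41/8 + (⅛)*(-33)) + 54219) = √((41/8 - 33/8) + 54219) = √(1 + 54219) = √54220 = 2*√13555 ≈ 232.85)
C + Z*7 = 2*√13555 - 10488*7 = 2*√13555 - 73416 = -73416 + 2*√13555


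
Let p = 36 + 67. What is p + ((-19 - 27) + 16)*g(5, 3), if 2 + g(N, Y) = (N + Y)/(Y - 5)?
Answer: 283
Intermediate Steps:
g(N, Y) = -2 + (N + Y)/(-5 + Y) (g(N, Y) = -2 + (N + Y)/(Y - 5) = -2 + (N + Y)/(-5 + Y))
p = 103
p + ((-19 - 27) + 16)*g(5, 3) = 103 + ((-19 - 27) + 16)*((10 + 5 - 1*3)/(-5 + 3)) = 103 + (-46 + 16)*((10 + 5 - 3)/(-2)) = 103 - (-15)*12 = 103 - 30*(-6) = 103 + 180 = 283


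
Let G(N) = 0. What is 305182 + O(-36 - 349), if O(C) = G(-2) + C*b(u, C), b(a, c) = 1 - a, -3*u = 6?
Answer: 304027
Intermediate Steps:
u = -2 (u = -⅓*6 = -2)
O(C) = 3*C (O(C) = 0 + C*(1 - 1*(-2)) = 0 + C*(1 + 2) = 0 + C*3 = 0 + 3*C = 3*C)
305182 + O(-36 - 349) = 305182 + 3*(-36 - 349) = 305182 + 3*(-385) = 305182 - 1155 = 304027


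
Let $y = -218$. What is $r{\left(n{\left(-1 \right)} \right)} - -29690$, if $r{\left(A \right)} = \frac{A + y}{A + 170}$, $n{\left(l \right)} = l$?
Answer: $\frac{5017391}{169} \approx 29689.0$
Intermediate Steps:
$r{\left(A \right)} = \frac{-218 + A}{170 + A}$ ($r{\left(A \right)} = \frac{A - 218}{A + 170} = \frac{-218 + A}{170 + A}$)
$r{\left(n{\left(-1 \right)} \right)} - -29690 = \frac{-218 - 1}{170 - 1} - -29690 = \frac{1}{169} \left(-219\right) + 29690 = - \frac{219}{169} + 29690 = \frac{5017391}{169}$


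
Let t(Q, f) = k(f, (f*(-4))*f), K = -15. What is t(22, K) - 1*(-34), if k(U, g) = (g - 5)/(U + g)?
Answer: 6403/183 ≈ 34.989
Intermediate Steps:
k(U, g) = (-5 + g)/(U + g)
t(Q, f) = (-5 - 4*f²)/(f - 4*f²) (t(Q, f) = (-5 + (f*(-4))*f)/(f + (f*(-4))*f) = (-5 + (-4*f)*f)/(f + (-4*f)*f) = (-5 - 4*f²)/(f - 4*f²))
t(22, K) - 1*(-34) = (5 + 4*(-15)²)/((-15)*(-1 + 4*(-15))) - 1*(-34) = -(5 + 4*225)/(15*(-1 - 60)) + 34 = -1/15*(5 + 900)/(-61) + 34 = -1/15*(-1/61)*905 + 34 = 181/183 + 34 = 6403/183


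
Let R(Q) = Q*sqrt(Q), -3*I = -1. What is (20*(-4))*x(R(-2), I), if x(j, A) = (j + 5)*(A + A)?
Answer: -800/3 + 320*I*sqrt(2)/3 ≈ -266.67 + 150.85*I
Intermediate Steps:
I = 1/3 (I = -1/3*(-1) = 1/3 ≈ 0.33333)
R(Q) = Q**(3/2)
x(j, A) = 2*A*(5 + j) (x(j, A) = (5 + j)*(2*A) = 2*A*(5 + j))
(20*(-4))*x(R(-2), I) = (20*(-4))*(2*(1/3)*(5 + (-2)**(3/2))) = -160*(5 - 2*I*sqrt(2))/3 = -80*(10/3 - 4*I*sqrt(2)/3) = -800/3 + 320*I*sqrt(2)/3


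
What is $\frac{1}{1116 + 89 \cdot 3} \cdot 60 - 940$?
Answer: $- \frac{433320}{461} \approx -939.96$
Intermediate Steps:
$\frac{1}{1116 + 89 \cdot 3} \cdot 60 - 940 = \frac{1}{1116 + 267} \cdot 60 - 940 = \frac{1}{1383} \cdot 60 - 940 = \frac{20}{461} - 940 = - \frac{433320}{461}$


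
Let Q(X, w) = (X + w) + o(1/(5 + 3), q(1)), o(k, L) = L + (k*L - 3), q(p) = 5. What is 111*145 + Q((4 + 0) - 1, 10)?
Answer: 128885/8 ≈ 16111.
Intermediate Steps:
o(k, L) = -3 + L + L*k (o(k, L) = L + (L*k - 3) = L + (-3 + L*k) = -3 + L + L*k)
Q(X, w) = 21/8 + X + w (Q(X, w) = (X + w) + (-3 + 5 + 5/(5 + 3)) = (X + w) + (-3 + 5 + 5/8) = (X + w) + 21/8 = 21/8 + X + w)
111*145 + Q((4 + 0) - 1, 10) = 111*145 + (21/8 + ((4 + 0) - 1) + 10) = 16095 + (21/8 + (4 - 1) + 10) = 16095 + (21/8 + 3 + 10) = 16095 + 125/8 = 128885/8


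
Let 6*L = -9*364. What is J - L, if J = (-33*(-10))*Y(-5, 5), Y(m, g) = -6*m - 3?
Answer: 9456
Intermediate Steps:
Y(m, g) = -3 - 6*m
J = 8910 (J = (-33*(-10))*(-3 - 6*(-5)) = 330*(-3 + 30) = 330*27 = 8910)
L = -546 (L = (-9*364)/6 = (1/6)*(-3276) = -546)
J - L = 8910 - 1*(-546) = 8910 + 546 = 9456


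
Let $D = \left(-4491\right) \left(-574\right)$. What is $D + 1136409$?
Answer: $3714243$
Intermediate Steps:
$D = 2577834$
$D + 1136409 = 2577834 + 1136409 = 3714243$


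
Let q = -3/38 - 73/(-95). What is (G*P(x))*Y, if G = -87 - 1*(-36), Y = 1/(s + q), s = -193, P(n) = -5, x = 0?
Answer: -48450/36539 ≈ -1.3260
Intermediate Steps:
q = 131/190 (q = -3*1/38 - 73*(-1/95) = -3/38 + 73/95 = 131/190 ≈ 0.68947)
Y = -190/36539 (Y = 1/(-193 + 131/190) = 1/(-36539/190) = -190/36539 ≈ -0.0051999)
G = -51 (G = -87 + 36 = -51)
(G*P(x))*Y = -51*(-5)*(-190/36539) = 255*(-190/36539) = -48450/36539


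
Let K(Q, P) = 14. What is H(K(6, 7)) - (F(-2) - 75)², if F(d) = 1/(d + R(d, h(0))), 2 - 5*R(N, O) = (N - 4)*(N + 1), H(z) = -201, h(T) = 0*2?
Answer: -1152421/196 ≈ -5879.7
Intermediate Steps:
h(T) = 0
R(N, O) = ⅖ - (1 + N)*(-4 + N)/5 (R(N, O) = ⅖ - (N - 4)*(N + 1)/5 = ⅖ - (-4 + N)*(1 + N)/5 = ⅖ - (1 + N)*(-4 + N)/5)
F(d) = 1/(6/5 - d²/5 + 8*d/5) (F(d) = 1/(d + (6/5 - d²/5 + 3*d/5)) = 1/(6/5 - d²/5 + 8*d/5))
H(K(6, 7)) - (F(-2) - 75)² = -201 - (5/(6 - 1*(-2)² + 8*(-2)) - 75)² = -201 - (5/(6 - 1*4 - 16) - 75)² = -201 - (5/(6 - 4 - 16) - 75)² = -201 - (5/(-14) - 75)² = -201 - (5*(-1/14) - 75)² = -201 - (-5/14 - 75)² = -201 - (-1055/14)² = -201 - 1*1113025/196 = -201 - 1113025/196 = -1152421/196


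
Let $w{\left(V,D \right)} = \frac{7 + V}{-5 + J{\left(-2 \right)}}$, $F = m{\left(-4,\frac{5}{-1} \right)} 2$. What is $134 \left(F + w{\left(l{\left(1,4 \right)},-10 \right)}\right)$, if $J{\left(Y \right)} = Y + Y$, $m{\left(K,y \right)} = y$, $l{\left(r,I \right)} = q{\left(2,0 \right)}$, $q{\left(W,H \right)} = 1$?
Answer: $- \frac{13132}{9} \approx -1459.1$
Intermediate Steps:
$l{\left(r,I \right)} = 1$
$F = -10$ ($F = \frac{5}{-1} \cdot 2 = 5 \left(-1\right) 2 = \left(-5\right) 2 = -10$)
$J{\left(Y \right)} = 2 Y$
$w{\left(V,D \right)} = - \frac{7}{9} - \frac{V}{9}$ ($w{\left(V,D \right)} = \frac{7 + V}{-5 + 2 \left(-2\right)} = \frac{7 + V}{-5 - 4} = \frac{7 + V}{-9} = \left(7 + V\right) \left(- \frac{1}{9}\right) = - \frac{7}{9} - \frac{V}{9}$)
$134 \left(F + w{\left(l{\left(1,4 \right)},-10 \right)}\right) = 134 \left(-10 - \frac{8}{9}\right) = 134 \left(- \frac{98}{9}\right) = - \frac{13132}{9}$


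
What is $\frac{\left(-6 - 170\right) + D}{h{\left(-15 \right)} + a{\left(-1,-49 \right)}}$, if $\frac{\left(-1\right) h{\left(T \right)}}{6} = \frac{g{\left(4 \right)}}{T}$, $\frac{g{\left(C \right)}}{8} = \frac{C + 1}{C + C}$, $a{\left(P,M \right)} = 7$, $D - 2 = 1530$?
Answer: $\frac{452}{3} \approx 150.67$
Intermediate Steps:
$D = 1532$ ($D = 2 + 1530 = 1532$)
$g{\left(C \right)} = \frac{4 \left(1 + C\right)}{C}$ ($g{\left(C \right)} = 8 \frac{C + 1}{C + C} = 8 \frac{1 + C}{2 C} = \frac{4 \left(1 + C\right)}{C}$)
$h{\left(T \right)} = - \frac{30}{T}$ ($h{\left(T \right)} = - 6 \frac{4 + \frac{4}{4}}{T} = - 6 \frac{4 + 4 \cdot \frac{1}{4}}{T} = - 6 \frac{4 + 1}{T} = - 6 \frac{5}{T} = - \frac{30}{T}$)
$\frac{\left(-6 - 170\right) + D}{h{\left(-15 \right)} + a{\left(-1,-49 \right)}} = \frac{\left(-6 - 170\right) + 1532}{- \frac{30}{-15} + 7} = \frac{\left(-6 - 170\right) + 1532}{\left(-30\right) \left(- \frac{1}{15}\right) + 7} = \frac{-176 + 1532}{2 + 7} = \frac{1356}{9} = 1356 \cdot \frac{1}{9} = \frac{452}{3}$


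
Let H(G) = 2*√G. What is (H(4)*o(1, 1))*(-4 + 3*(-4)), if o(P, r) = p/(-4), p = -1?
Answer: -16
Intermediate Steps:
o(P, r) = ¼ (o(P, r) = -1/(-4) = -1*(-¼) = ¼)
(H(4)*o(1, 1))*(-4 + 3*(-4)) = ((2*√4)*(¼))*(-4 + 3*(-4)) = ((2*2)*(¼))*(-4 - 12) = (4*(¼))*(-16) = 1*(-16) = -16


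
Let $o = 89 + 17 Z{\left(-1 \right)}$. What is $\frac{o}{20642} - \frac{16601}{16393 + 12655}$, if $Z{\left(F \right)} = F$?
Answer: $- \frac{170293193}{299804408} \approx -0.56801$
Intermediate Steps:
$o = 72$ ($o = 89 + 17 \left(-1\right) = 89 - 17 = 72$)
$\frac{o}{20642} - \frac{16601}{16393 + 12655} = \frac{72}{20642} - \frac{16601}{16393 + 12655} = 72 \cdot \frac{1}{20642} - \frac{16601}{29048} = \frac{36}{10321} - \frac{16601}{29048} = - \frac{170293193}{299804408}$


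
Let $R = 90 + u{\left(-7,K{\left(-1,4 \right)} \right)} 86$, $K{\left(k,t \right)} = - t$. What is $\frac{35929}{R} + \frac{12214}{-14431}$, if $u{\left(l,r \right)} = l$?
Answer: $- \frac{524744967}{7388672} \approx -71.02$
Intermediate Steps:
$R = -512$ ($R = 90 - 602 = -512$)
$\frac{35929}{R} + \frac{12214}{-14431} = \frac{35929}{-512} + \frac{12214}{-14431} = 35929 \left(- \frac{1}{512}\right) + 12214 \left(- \frac{1}{14431}\right) = - \frac{35929}{512} - \frac{12214}{14431} = - \frac{524744967}{7388672}$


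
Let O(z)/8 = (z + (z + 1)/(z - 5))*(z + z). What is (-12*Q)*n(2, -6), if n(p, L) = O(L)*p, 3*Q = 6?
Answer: -281088/11 ≈ -25553.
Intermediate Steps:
Q = 2 (Q = (⅓)*6 = 2)
O(z) = 16*z*(z + (1 + z)/(-5 + z)) (O(z) = 8*((z + (z + 1)/(z - 5))*(z + z)) = 8*((z + (1 + z)/(-5 + z))*(2*z)) = 8*(2*z*(z + (1 + z)/(-5 + z))) = 16*z*(z + (1 + z)/(-5 + z)))
n(p, L) = 16*L*p*(1 + L² - 4*L)/(-5 + L) (n(p, L) = (16*L*(1 + L² - 4*L)/(-5 + L))*p = 16*L*p*(1 + L² - 4*L)/(-5 + L))
(-12*Q)*n(2, -6) = (-12*2)*(16*(-6)*2*(1 + (-6)² - 4*(-6))/(-5 - 6)) = -384*(-6)*2*(1 + 36 + 24)/(-11) = -384*(-6)*2*(-1)*61/11 = -24*11712/11 = -281088/11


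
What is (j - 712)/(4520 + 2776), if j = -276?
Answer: -13/96 ≈ -0.13542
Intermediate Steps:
(j - 712)/(4520 + 2776) = (-276 - 712)/(4520 + 2776) = -988/7296 = -988*1/7296 = -13/96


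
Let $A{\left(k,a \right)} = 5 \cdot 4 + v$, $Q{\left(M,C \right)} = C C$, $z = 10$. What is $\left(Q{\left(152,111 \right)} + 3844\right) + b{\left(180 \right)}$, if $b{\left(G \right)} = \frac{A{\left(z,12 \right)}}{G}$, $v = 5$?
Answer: $\frac{581945}{36} \approx 16165.0$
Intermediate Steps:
$Q{\left(M,C \right)} = C^{2}$
$A{\left(k,a \right)} = 25$ ($A{\left(k,a \right)} = 5 \cdot 4 + 5 = 20 + 5 = 25$)
$b{\left(G \right)} = \frac{25}{G}$
$\left(Q{\left(152,111 \right)} + 3844\right) + b{\left(180 \right)} = \left(111^{2} + 3844\right) + \frac{25}{180} = \left(12321 + 3844\right) + 25 \cdot \frac{1}{180} = 16165 + \frac{5}{36} = \frac{581945}{36}$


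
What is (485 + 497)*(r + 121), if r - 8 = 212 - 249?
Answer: 90344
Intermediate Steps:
r = -29 (r = 8 + (212 - 249) = 8 - 37 = -29)
(485 + 497)*(r + 121) = (485 + 497)*(-29 + 121) = 982*92 = 90344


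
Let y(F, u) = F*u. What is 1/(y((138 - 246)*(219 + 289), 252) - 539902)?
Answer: -1/14365630 ≈ -6.9611e-8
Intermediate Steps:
1/(y((138 - 246)*(219 + 289), 252) - 539902) = 1/(((138 - 246)*(219 + 289))*252 - 539902) = 1/(-108*508*252 - 539902) = 1/(-54864*252 - 539902) = 1/(-13825728 - 539902) = 1/(-14365630) = -1/14365630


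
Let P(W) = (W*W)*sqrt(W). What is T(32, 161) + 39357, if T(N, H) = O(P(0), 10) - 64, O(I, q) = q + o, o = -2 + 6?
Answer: 39307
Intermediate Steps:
o = 4
P(W) = W**(5/2) (P(W) = W**2*sqrt(W) = W**(5/2))
O(I, q) = 4 + q (O(I, q) = q + 4 = 4 + q)
T(N, H) = -50 (T(N, H) = (4 + 10) - 64 = 14 - 64 = -50)
T(32, 161) + 39357 = -50 + 39357 = 39307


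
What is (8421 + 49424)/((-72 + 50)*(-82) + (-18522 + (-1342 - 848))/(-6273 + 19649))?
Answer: 96716840/3013699 ≈ 32.092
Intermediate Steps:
(8421 + 49424)/((-72 + 50)*(-82) + (-18522 + (-1342 - 848))/(-6273 + 19649)) = 57845/(-22*(-82) + (-18522 - 2190)/13376) = 57845/(1804 - 20712*1/13376) = 57845/(1804 - 2589/1672) = 57845/(3013699/1672) = 57845*(1672/3013699) = 96716840/3013699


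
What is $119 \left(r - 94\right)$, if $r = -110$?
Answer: $-24276$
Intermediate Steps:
$119 \left(r - 94\right) = 119 \left(-110 - 94\right) = 119 \left(-204\right) = -24276$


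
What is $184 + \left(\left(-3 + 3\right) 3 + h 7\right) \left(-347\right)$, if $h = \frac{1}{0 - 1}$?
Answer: $2613$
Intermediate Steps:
$h = -1$ ($h = \frac{1}{-1} = -1$)
$184 + \left(\left(-3 + 3\right) 3 + h 7\right) \left(-347\right) = 184 + \left(\left(-3 + 3\right) 3 - 7\right) \left(-347\right) = 184 + \left(0 \cdot 3 - 7\right) \left(-347\right) = 184 + \left(0 - 7\right) \left(-347\right) = 184 - -2429 = 184 + 2429 = 2613$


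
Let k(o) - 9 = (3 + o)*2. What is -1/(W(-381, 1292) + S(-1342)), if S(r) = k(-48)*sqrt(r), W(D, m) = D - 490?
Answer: 871/9563503 - 81*I*sqrt(1342)/9563503 ≈ 9.1075e-5 - 0.00031027*I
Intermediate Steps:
W(D, m) = -490 + D
k(o) = 15 + 2*o (k(o) = 9 + (3 + o)*2 = 9 + (6 + 2*o) = 15 + 2*o)
S(r) = -81*sqrt(r) (S(r) = (15 + 2*(-48))*sqrt(r) = (15 - 96)*sqrt(r) = -81*sqrt(r))
-1/(W(-381, 1292) + S(-1342)) = -1/((-490 - 381) - 81*I*sqrt(1342)) = -1/(-871 - 81*I*sqrt(1342))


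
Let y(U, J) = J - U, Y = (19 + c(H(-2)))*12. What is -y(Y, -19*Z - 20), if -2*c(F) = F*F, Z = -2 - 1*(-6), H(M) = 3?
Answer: 270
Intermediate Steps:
Z = 4 (Z = -2 + 6 = 4)
c(F) = -F²/2 (c(F) = -F*F/2 = -F²/2)
Y = 174 (Y = (19 - ½*3²)*12 = (19 - ½*9)*12 = (19 - 9/2)*12 = (29/2)*12 = 174)
-y(Y, -19*Z - 20) = -((-19*4 - 20) - 1*174) = -((-76 - 20) - 174) = -(-96 - 174) = -1*(-270) = 270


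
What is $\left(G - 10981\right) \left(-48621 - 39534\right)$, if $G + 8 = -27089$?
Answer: $3356766090$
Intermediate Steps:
$G = -27097$ ($G = -8 - 27089 = -27097$)
$\left(G - 10981\right) \left(-48621 - 39534\right) = \left(-27097 - 10981\right) \left(-48621 - 39534\right) = \left(-38078\right) \left(-88155\right) = 3356766090$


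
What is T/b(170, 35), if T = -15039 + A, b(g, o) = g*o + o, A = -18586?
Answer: -6725/1197 ≈ -5.6182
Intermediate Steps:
b(g, o) = o + g*o
T = -33625 (T = -15039 - 18586 = -33625)
T/b(170, 35) = -33625*1/(35*(1 + 170)) = -33625/(35*171) = -33625/5985 = -33625*1/5985 = -6725/1197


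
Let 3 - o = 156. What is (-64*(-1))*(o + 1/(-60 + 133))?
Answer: -714752/73 ≈ -9791.1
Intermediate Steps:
o = -153 (o = 3 - 1*156 = 3 - 156 = -153)
(-64*(-1))*(o + 1/(-60 + 133)) = (-64*(-1))*(-153 + 1/(-60 + 133)) = 64*(-153 + 1/73) = 64*(-11168/73) = -714752/73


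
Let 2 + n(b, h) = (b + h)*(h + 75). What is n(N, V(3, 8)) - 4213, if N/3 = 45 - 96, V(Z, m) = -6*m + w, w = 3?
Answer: -10155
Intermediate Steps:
V(Z, m) = 3 - 6*m (V(Z, m) = -6*m + 3 = 3 - 6*m)
N = -153 (N = 3*(45 - 96) = 3*(-51) = -153)
n(b, h) = -2 + (75 + h)*(b + h) (n(b, h) = -2 + (b + h)*(h + 75) = -2 + (b + h)*(75 + h) = -2 + (75 + h)*(b + h))
n(N, V(3, 8)) - 4213 = (-2 + (3 - 6*8)² + 75*(-153) + 75*(3 - 6*8) - 153*(3 - 6*8)) - 4213 = (-2 + (3 - 48)² - 11475 + 75*(3 - 48) - 153*(3 - 48)) - 4213 = (-2 + (-45)² - 11475 + 75*(-45) - 153*(-45)) - 4213 = (-2 + 2025 - 11475 - 3375 + 6885) - 4213 = -5942 - 4213 = -10155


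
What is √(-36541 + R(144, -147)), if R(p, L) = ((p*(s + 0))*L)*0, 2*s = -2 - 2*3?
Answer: I*√36541 ≈ 191.16*I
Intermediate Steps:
s = -4 (s = (-2 - 2*3)/2 = (-2 - 6)/2 = (½)*(-8) = -4)
R(p, L) = 0 (R(p, L) = ((p*(-4 + 0))*L)*0 = ((p*(-4))*L)*0 = ((-4*p)*L)*0 = -4*L*p*0 = 0)
√(-36541 + R(144, -147)) = √(-36541 + 0) = √(-36541) = I*√36541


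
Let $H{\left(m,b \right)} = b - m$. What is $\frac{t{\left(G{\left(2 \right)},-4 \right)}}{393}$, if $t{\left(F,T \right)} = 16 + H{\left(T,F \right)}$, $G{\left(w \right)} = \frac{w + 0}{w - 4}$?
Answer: $\frac{19}{393} \approx 0.048346$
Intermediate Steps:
$G{\left(w \right)} = \frac{w}{-4 + w}$
$t{\left(F,T \right)} = 16 + F - T$ ($t{\left(F,T \right)} = 16 + \left(F - T\right) = 16 + F - T$)
$\frac{t{\left(G{\left(2 \right)},-4 \right)}}{393} = \frac{16 + \frac{2}{-4 + 2} - -4}{393} = \left(16 + \frac{2}{-2} + 4\right) \frac{1}{393} = \left(16 + 2 \left(- \frac{1}{2}\right) + 4\right) \frac{1}{393} = \left(16 - 1 + 4\right) \frac{1}{393} = 19 \cdot \frac{1}{393} = \frac{19}{393}$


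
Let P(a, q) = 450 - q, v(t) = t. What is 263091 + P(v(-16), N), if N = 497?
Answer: 263044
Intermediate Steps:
263091 + P(v(-16), N) = 263091 + (450 - 1*497) = 263091 + (450 - 497) = 263091 - 47 = 263044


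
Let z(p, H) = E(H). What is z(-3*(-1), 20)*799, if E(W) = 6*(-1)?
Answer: -4794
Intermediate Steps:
E(W) = -6
z(p, H) = -6
z(-3*(-1), 20)*799 = -6*799 = -4794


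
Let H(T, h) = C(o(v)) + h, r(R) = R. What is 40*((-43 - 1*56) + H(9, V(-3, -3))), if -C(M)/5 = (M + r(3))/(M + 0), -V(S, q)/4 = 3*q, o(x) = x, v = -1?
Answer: -2120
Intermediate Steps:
V(S, q) = -12*q
C(M) = -5*(3 + M)/M (C(M) = -5*(M + 3)/(M + 0) = -5*(3 + M)/M)
H(T, h) = 10 + h (H(T, h) = (-5 - 15/(-1)) + h = (-5 - 15*(-1)) + h = (-5 + 15) + h = 10 + h)
40*((-43 - 1*56) + H(9, V(-3, -3))) = 40*((-43 - 1*56) + (10 - 12*(-3))) = 40*((-43 - 56) + (10 + 36)) = 40*(-99 + 46) = 40*(-53) = -2120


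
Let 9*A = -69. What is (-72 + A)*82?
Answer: -19598/3 ≈ -6532.7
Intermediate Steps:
A = -23/3 (A = (⅑)*(-69) = -23/3 ≈ -7.6667)
(-72 + A)*82 = (-72 - 23/3)*82 = -239/3*82 = -19598/3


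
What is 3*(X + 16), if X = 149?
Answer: 495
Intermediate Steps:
3*(X + 16) = 3*(149 + 16) = 3*165 = 495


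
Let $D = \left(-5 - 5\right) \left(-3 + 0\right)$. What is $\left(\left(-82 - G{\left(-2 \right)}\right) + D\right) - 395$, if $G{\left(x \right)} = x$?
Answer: $-445$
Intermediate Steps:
$D = 30$ ($D = \left(-10\right) \left(-3\right) = 30$)
$\left(\left(-82 - G{\left(-2 \right)}\right) + D\right) - 395 = \left(\left(-82 - -2\right) + 30\right) - 395 = \left(\left(-82 + 2\right) + 30\right) - 395 = \left(-80 + 30\right) - 395 = -50 - 395 = -445$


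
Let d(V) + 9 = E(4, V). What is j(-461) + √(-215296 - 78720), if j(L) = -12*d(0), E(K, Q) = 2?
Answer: 84 + 8*I*√4594 ≈ 84.0 + 542.23*I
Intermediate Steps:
d(V) = -7 (d(V) = -9 + 2 = -7)
j(L) = 84 (j(L) = -12*(-7) = 84)
j(-461) + √(-215296 - 78720) = 84 + √(-215296 - 78720) = 84 + √(-294016) = 84 + 8*I*√4594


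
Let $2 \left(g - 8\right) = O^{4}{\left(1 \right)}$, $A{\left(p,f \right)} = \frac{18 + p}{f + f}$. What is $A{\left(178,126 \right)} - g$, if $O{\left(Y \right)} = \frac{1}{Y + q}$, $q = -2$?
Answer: $- \frac{139}{18} \approx -7.7222$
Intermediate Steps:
$O{\left(Y \right)} = \frac{1}{-2 + Y}$ ($O{\left(Y \right)} = \frac{1}{Y - 2} = \frac{1}{-2 + Y}$)
$A{\left(p,f \right)} = \frac{18 + p}{2 f}$
$g = \frac{17}{2}$ ($g = 8 + \frac{\left(\frac{1}{-2 + 1}\right)^{4}}{2} = 8 + \frac{\left(\frac{1}{-1}\right)^{4}}{2} = 8 + \frac{\left(-1\right)^{4}}{2} = 8 + \frac{1}{2} \cdot 1 = 8 + \frac{1}{2} = \frac{17}{2} \approx 8.5$)
$A{\left(178,126 \right)} - g = \frac{18 + 178}{2 \cdot 126} - \frac{17}{2} = \frac{1}{2} \cdot \frac{1}{126} \cdot 196 - \frac{17}{2} = \frac{7}{9} - \frac{17}{2} = - \frac{139}{18}$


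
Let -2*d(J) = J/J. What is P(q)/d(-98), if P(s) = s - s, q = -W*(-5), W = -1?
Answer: 0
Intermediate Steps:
d(J) = -½ (d(J) = -J/(2*J) = -½*1 = -½)
q = -5 (q = -1*(-1)*(-5) = 1*(-5) = -5)
P(s) = 0
P(q)/d(-98) = 0/(-½) = 0*(-2) = 0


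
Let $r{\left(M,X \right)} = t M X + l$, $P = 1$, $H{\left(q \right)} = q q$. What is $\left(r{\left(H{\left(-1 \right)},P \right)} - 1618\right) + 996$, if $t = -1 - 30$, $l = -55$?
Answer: $-708$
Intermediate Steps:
$H{\left(q \right)} = q^{2}$
$t = -31$ ($t = -1 - 30 = -31$)
$r{\left(M,X \right)} = -55 - 31 M X$ ($r{\left(M,X \right)} = - 31 M X - 55 = -55 - 31 M X$)
$\left(r{\left(H{\left(-1 \right)},P \right)} - 1618\right) + 996 = \left(\left(-55 - 31 \left(-1\right)^{2} \cdot 1\right) - 1618\right) + 996 = \left(\left(-55 - 31 \cdot 1\right) - 1618\right) + 996 = \left(\left(-55 - 31\right) - 1618\right) + 996 = \left(-86 - 1618\right) + 996 = -1704 + 996 = -708$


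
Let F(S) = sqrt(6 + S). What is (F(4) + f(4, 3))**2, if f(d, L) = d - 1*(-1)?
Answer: (5 + sqrt(10))**2 ≈ 66.623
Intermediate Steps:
f(d, L) = 1 + d (f(d, L) = d + 1 = 1 + d)
(F(4) + f(4, 3))**2 = (sqrt(6 + 4) + (1 + 4))**2 = (sqrt(10) + 5)**2 = (5 + sqrt(10))**2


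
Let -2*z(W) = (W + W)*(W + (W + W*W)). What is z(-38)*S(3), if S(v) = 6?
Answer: 311904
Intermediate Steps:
z(W) = -W*(W² + 2*W) (z(W) = -(W + W)*(W + (W + W*W))/2 = -2*W*(W + (W + W²))/2 = -2*W*(W² + 2*W)/2 = -W*(W² + 2*W))
z(-38)*S(3) = ((-38)²*(-2 - 1*(-38)))*6 = (1444*(-2 + 38))*6 = (1444*36)*6 = 51984*6 = 311904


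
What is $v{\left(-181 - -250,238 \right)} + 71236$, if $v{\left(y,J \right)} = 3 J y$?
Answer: $120502$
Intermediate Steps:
$v{\left(y,J \right)} = 3 J y$
$v{\left(-181 - -250,238 \right)} + 71236 = 3 \cdot 238 \left(-181 - -250\right) + 71236 = 3 \cdot 238 \left(-181 + 250\right) + 71236 = 3 \cdot 238 \cdot 69 + 71236 = 49266 + 71236 = 120502$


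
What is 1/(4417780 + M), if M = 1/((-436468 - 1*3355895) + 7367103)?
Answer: 3574740/15792414877201 ≈ 2.2636e-7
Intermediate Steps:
M = 1/3574740 (M = 1/((-436468 - 3355895) + 7367103) = 1/(-3792363 + 7367103) = 1/3574740 ≈ 2.7974e-7)
1/(4417780 + M) = 1/(4417780 + 1/3574740) = 1/(15792414877201/3574740) = 3574740/15792414877201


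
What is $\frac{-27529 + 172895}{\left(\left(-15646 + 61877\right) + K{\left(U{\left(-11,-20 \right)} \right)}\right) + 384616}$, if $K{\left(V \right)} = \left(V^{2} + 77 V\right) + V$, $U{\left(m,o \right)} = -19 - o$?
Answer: $\frac{72683}{215463} \approx 0.33733$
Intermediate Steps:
$K{\left(V \right)} = V^{2} + 78 V$
$\frac{-27529 + 172895}{\left(\left(-15646 + 61877\right) + K{\left(U{\left(-11,-20 \right)} \right)}\right) + 384616} = \frac{-27529 + 172895}{\left(\left(-15646 + 61877\right) + \left(-19 - -20\right) \left(78 - -1\right)\right) + 384616} = \frac{145366}{\left(46231 + \left(-19 + 20\right) \left(78 + \left(-19 + 20\right)\right)\right) + 384616} = \frac{145366}{\left(46231 + 1 \left(78 + 1\right)\right) + 384616} = \frac{145366}{\left(46231 + 1 \cdot 79\right) + 384616} = \frac{145366}{\left(46231 + 79\right) + 384616} = \frac{145366}{46310 + 384616} = \frac{145366}{430926} = 145366 \cdot \frac{1}{430926} = \frac{72683}{215463}$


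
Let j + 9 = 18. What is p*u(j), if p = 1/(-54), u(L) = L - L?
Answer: 0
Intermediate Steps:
j = 9 (j = -9 + 18 = 9)
u(L) = 0
p = -1/54 ≈ -0.018519
p*u(j) = -1/54*0 = 0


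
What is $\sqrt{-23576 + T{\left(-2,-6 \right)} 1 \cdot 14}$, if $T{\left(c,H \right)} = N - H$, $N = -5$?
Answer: $3 i \sqrt{2618} \approx 153.5 i$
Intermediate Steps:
$T{\left(c,H \right)} = -5 - H$
$\sqrt{-23576 + T{\left(-2,-6 \right)} 1 \cdot 14} = \sqrt{-23576 + \left(-5 - -6\right) 1 \cdot 14} = \sqrt{-23576 + \left(-5 + 6\right) 1 \cdot 14} = \sqrt{-23576 + 1 \cdot 1 \cdot 14} = \sqrt{-23576 + 1 \cdot 14} = \sqrt{-23576 + 14} = \sqrt{-23562} = 3 i \sqrt{2618}$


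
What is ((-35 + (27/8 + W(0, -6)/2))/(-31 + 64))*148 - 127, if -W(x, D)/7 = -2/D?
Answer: -54265/198 ≈ -274.07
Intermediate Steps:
W(x, D) = 14/D (W(x, D) = -(-14)/D = 14/D)
((-35 + (27/8 + W(0, -6)/2))/(-31 + 64))*148 - 127 = ((-35 + (27/8 + (14/(-6))/2))/(-31 + 64))*148 - 127 = ((-35 + (27*(⅛) + (14*(-⅙))*(½)))/33)*148 - 127 = ((-35 + (27/8 - 7/3*½))*(1/33))*148 - 127 = ((-35 + (27/8 - 7/6))*(1/33))*148 - 127 = ((-35 + 53/24)*(1/33))*148 - 127 = -787/24*1/33*148 - 127 = -787/792*148 - 127 = -29119/198 - 127 = -54265/198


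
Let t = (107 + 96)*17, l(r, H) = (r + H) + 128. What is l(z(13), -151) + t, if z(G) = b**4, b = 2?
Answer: 3444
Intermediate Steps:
z(G) = 16 (z(G) = 2**4 = 16)
l(r, H) = 128 + H + r (l(r, H) = (H + r) + 128 = 128 + H + r)
t = 3451 (t = 203*17 = 3451)
l(z(13), -151) + t = (128 - 151 + 16) + 3451 = -7 + 3451 = 3444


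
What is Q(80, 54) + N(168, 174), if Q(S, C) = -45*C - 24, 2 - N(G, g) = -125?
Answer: -2327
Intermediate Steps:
N(G, g) = 127 (N(G, g) = 2 - 1*(-125) = 2 + 125 = 127)
Q(S, C) = -24 - 45*C
Q(80, 54) + N(168, 174) = (-24 - 45*54) + 127 = (-24 - 2430) + 127 = -2454 + 127 = -2327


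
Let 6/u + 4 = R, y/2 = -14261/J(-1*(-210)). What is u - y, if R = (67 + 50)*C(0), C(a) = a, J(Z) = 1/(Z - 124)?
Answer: 4905781/2 ≈ 2.4529e+6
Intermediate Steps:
J(Z) = 1/(-124 + Z)
R = 0 (R = (67 + 50)*0 = 117*0 = 0)
y = -2452892 (y = 2*(-14261/(1/(-124 - 1*(-210)))) = 2*(-14261/(1/(-124 + 210))) = 2*(-14261/(1/86)) = 2*(-14261/1/86) = 2*(-14261*86) = 2*(-1226446) = -2452892)
u = -3/2 (u = 6/(-4 + 0) = 6/(-4) = 6*(-¼) = -3/2 ≈ -1.5000)
u - y = -3/2 - 1*(-2452892) = -3/2 + 2452892 = 4905781/2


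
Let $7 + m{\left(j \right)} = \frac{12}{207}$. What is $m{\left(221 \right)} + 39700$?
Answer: $\frac{2738821}{69} \approx 39693.0$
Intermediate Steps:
$m{\left(j \right)} = - \frac{479}{69}$ ($m{\left(j \right)} = -7 + \frac{12}{207} = -7 + 12 \cdot \frac{1}{207} = -7 + \frac{4}{69} = - \frac{479}{69}$)
$m{\left(221 \right)} + 39700 = - \frac{479}{69} + 39700 = \frac{2738821}{69}$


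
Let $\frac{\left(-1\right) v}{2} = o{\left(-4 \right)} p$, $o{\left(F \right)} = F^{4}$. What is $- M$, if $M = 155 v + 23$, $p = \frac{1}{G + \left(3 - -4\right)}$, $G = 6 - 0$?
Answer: $\frac{79061}{13} \approx 6081.6$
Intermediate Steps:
$G = 6$ ($G = 6 + 0 = 6$)
$p = \frac{1}{13}$ ($p = \frac{1}{6 + \left(3 - -4\right)} = \frac{1}{6 + \left(3 + 4\right)} = \frac{1}{6 + 7} = \frac{1}{13} \approx 0.076923$)
$v = - \frac{512}{13}$ ($v = - 2 \left(-4\right)^{4} \cdot \frac{1}{13} = - 2 \cdot 256 \cdot \frac{1}{13} = \left(-2\right) \frac{256}{13} = - \frac{512}{13} \approx -39.385$)
$M = - \frac{79061}{13}$ ($M = 155 \left(- \frac{512}{13}\right) + 23 = - \frac{79360}{13} + 23 = - \frac{79061}{13} \approx -6081.6$)
$- M = \left(-1\right) \left(- \frac{79061}{13}\right) = \frac{79061}{13}$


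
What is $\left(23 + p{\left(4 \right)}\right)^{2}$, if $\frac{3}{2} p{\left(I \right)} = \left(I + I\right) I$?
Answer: $\frac{17689}{9} \approx 1965.4$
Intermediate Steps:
$p{\left(I \right)} = \frac{4 I^{2}}{3}$ ($p{\left(I \right)} = \frac{2 \left(I + I\right) I}{3} = \frac{2 \cdot 2 I I}{3} = \frac{2 \cdot 2 I^{2}}{3} = \frac{4 I^{2}}{3}$)
$\left(23 + p{\left(4 \right)}\right)^{2} = \left(23 + \frac{4 \cdot 4^{2}}{3}\right)^{2} = \left(23 + \frac{4}{3} \cdot 16\right)^{2} = \left(23 + \frac{64}{3}\right)^{2} = \left(\frac{133}{3}\right)^{2} = \frac{17689}{9}$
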